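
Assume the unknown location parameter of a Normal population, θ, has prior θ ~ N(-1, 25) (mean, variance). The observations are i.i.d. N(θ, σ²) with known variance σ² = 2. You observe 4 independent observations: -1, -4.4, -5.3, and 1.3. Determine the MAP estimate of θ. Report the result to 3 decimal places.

θ̂_MAP = -2.324

n = 4; x̄ = ((-1) + (-4.4) + (-5.3) + 1.3)/4 = -9.4/4 = -2.35.
For a Normal prior and Normal likelihood with known variance, the posterior is Normal; its mode equals its mean, the precision-weighted average.
Prior precision 1/σ₀² = 1/25 = 0.04; data precision n/σ² = 4/2 = 2.
θ̂ = (0.04·(-1) + 2·(-2.35)) / (0.04 + 2) = (-4.74)/2.04 = -79/34 ≈ -2.324.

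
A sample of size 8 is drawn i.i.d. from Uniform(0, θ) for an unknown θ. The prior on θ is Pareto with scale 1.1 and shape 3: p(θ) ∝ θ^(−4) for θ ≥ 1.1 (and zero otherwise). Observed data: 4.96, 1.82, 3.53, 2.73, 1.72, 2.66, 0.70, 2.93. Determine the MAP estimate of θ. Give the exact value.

The Uniform(0, θ) likelihood is θ^(−n) for θ ≥ max(xᵢ), zero otherwise. Here max(xᵢ) = 4.96.
Posterior ∝ θ^(−4) · θ^(−8) = θ^(−12) on θ ≥ max(1.1, 4.96) = 4.96.
This density is strictly decreasing in θ, so the posterior mode lies at the lower boundary of the support.

θ̂_MAP = 4.96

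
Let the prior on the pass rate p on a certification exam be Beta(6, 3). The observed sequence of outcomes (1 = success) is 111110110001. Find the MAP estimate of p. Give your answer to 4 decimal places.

Prior: Beta(6, 3).
Data: 8 successes in 12 trials (from the sequence). The binomial likelihood contributes p^8(1−p)^4, so the posterior is Beta(6+8, 3+4) = Beta(14, 7).
For Beta(a, b) with a, b > 1 the mode is (a−1)/(a+b−2) = 13/19 ≈ 0.6842.

p̂_MAP = 0.6842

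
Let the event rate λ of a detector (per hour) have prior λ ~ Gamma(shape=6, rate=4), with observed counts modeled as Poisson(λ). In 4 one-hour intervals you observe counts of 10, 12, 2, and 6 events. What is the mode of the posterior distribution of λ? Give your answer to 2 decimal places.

Σxᵢ = 10+12+2+6 = 30, with n = 4.
Posterior ∝ λ^5e^(−4λ) · λ^30e^(−4λ) = λ^35e^(−8λ), i.e. Gamma(shape=36, rate=8).
The mode of a Gamma(a, b) with a ≥ 1 (shape–rate) is (a−1)/b = 35/8 ≈ 4.38.

λ̂_MAP = 4.38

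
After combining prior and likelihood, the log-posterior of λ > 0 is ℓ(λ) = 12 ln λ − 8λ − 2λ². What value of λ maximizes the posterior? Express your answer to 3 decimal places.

ℓ'(λ) = 12/λ − 8 − 4λ. Setting this to zero and multiplying by λ: 4λ² + 8λ − 12 = 0.
λ = (−8 + √(8² + 4·4·12)) / (2·4) = (−8 + √256) / 8 = (−8 + 16)/8 = 1.
ℓ''(λ) = −12/λ² − 4 < 0, confirming a maximum.

λ̂_MAP = 1.000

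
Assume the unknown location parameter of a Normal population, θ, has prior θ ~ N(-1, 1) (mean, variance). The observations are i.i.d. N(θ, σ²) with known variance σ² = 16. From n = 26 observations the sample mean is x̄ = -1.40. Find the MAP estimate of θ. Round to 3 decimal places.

θ̂_MAP = -1.248

n = 26, x̄ = -1.40.
For a Normal prior and Normal likelihood with known variance, the posterior is Normal; its mode equals its mean, the precision-weighted average.
Prior precision 1/σ₀² = 1/1 = 1; data precision n/σ² = 26/16 = 1.625.
θ̂ = (1·(-1) + 1.625·(-1.4)) / (1 + 1.625) = (-3.275)/2.625 = -131/105 ≈ -1.248.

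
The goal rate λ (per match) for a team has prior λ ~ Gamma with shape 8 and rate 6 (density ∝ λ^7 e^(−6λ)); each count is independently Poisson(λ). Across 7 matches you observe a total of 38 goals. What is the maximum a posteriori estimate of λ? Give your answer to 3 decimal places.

λ̂_MAP = 3.462

Σxᵢ = 38, n = 7.
Posterior ∝ λ^7e^(−6λ) · λ^38e^(−7λ) = λ^45e^(−13λ), i.e. Gamma(shape=46, rate=13).
The mode of a Gamma(a, b) with a ≥ 1 (shape–rate) is (a−1)/b = 45/13 ≈ 3.462.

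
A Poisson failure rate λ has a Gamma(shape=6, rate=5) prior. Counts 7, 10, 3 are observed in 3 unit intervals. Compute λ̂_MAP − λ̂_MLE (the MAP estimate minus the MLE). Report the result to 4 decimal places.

Σxᵢ = 20. Posterior is Gamma(26, 8); MAP = (26−1)/8 = 25/8 ≈ 3.12500.
MLE = x̄ = 20/3 ≈ 6.66667.
Difference = 25/8 − 20/3 = -85/24 ≈ -3.5417.

MAP − MLE = -3.5417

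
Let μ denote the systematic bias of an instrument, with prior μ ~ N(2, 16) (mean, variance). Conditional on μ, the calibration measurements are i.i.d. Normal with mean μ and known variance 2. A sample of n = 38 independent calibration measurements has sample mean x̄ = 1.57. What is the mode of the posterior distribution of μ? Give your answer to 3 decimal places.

μ̂_MAP = 1.571

n = 38, x̄ = 1.57.
For a Normal prior and Normal likelihood with known variance, the posterior is Normal; its mode equals its mean, the precision-weighted average.
Prior precision 1/σ₀² = 1/16 = 0.0625; data precision n/σ² = 38/2 = 19.
μ̂ = (0.0625·2 + 19·1.57) / (0.0625 + 19) = 29.955/19.0625 = 11982/7625 ≈ 1.571.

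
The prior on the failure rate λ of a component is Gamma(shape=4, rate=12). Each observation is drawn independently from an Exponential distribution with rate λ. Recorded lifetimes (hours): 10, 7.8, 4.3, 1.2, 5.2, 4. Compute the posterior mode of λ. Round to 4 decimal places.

The Exponential(rate=λ) likelihood is ∝ λ^n e^(−λΣtᵢ). Here n = 6 and Σtᵢ = 10 + 7.8 + 4.3 + 1.2 + 5.2 + 4 = 32.5.
Posterior ∝ λ^3e^(−12λ) · λ^6e^(−32.5λ) = λ^9e^(−44.5λ), i.e. Gamma(10, 44.5).
Mode = (a−1)/b = 9/44.5 ≈ 0.2022.

λ̂_MAP = 0.2022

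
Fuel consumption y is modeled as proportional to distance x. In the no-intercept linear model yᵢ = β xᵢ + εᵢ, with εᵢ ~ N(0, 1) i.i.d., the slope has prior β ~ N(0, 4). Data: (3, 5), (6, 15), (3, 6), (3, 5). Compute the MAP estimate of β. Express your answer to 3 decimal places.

β̂_MAP = 2.182

log p(β | y) = −Σ(yᵢ − βxᵢ)²/(2·1) − β²/(2·4) + const.
Setting the derivative to zero: Σxᵢ(yᵢ − βxᵢ)/1 − β/4 = 0, so β = Σxᵢyᵢ / (Σxᵢ² + σ²/τ²).
Σxᵢyᵢ = 3·5 + 6·15 + 3·6 + 3·5 = 138; Σxᵢ² = 63; σ²/τ² = 0.25.
β̂_MAP = 138 / (63 + 0.25) = 138/63.25 ≈ 2.182.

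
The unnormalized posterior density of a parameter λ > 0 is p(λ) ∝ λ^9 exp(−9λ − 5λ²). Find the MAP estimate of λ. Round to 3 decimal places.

λ̂_MAP = 0.600

ℓ'(λ) = 9/λ − 9 − 10λ. Setting this to zero and multiplying by λ: 10λ² + 9λ − 9 = 0.
λ = (−9 + √(9² + 4·10·9)) / (2·10) = (−9 + √441) / 20 = (−9 + 21)/20 = 3/5.
ℓ''(λ) = −9/λ² − 10 < 0, confirming a maximum.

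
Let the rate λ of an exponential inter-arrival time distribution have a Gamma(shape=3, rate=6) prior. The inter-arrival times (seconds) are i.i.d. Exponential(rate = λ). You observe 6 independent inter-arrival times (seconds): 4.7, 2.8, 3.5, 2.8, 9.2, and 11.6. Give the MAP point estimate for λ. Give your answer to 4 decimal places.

λ̂_MAP = 0.1970

The Exponential(rate=λ) likelihood is ∝ λ^n e^(−λΣtᵢ). Here n = 6 and Σtᵢ = 4.7 + 2.8 + 3.5 + 2.8 + 9.2 + 11.6 = 34.6.
Posterior ∝ λ^2e^(−6λ) · λ^6e^(−34.6λ) = λ^8e^(−40.6λ), i.e. Gamma(9, 40.6).
Mode = (a−1)/b = 8/40.6 ≈ 0.1970.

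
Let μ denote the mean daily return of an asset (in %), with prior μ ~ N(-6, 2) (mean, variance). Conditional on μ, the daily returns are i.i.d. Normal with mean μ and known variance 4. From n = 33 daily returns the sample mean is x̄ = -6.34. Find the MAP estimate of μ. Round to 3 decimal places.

μ̂_MAP = -6.321

n = 33, x̄ = -6.34.
For a Normal prior and Normal likelihood with known variance, the posterior is Normal; its mode equals its mean, the precision-weighted average.
Prior precision 1/σ₀² = 1/2 = 0.5; data precision n/σ² = 33/4 = 8.25.
μ̂ = (0.5·(-6) + 8.25·(-6.34)) / (0.5 + 8.25) = (-55.305)/8.75 = -11061/1750 ≈ -6.321.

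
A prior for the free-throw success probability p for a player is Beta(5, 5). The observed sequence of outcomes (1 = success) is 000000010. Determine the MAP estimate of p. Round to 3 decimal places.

Prior: Beta(5, 5).
Data: 1 success in 9 trials (from the sequence). The binomial likelihood contributes p(1−p)^8, so the posterior is Beta(5+1, 5+8) = Beta(6, 13).
For Beta(a, b) with a, b > 1 the mode is (a−1)/(a+b−2) = 5/17 ≈ 0.294.

p̂_MAP = 0.294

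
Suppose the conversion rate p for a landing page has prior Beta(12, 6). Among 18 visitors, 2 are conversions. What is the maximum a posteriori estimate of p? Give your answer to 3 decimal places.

p̂_MAP = 0.382

Prior: Beta(12, 6).
Data: 2 successes in 18 trials. The binomial likelihood contributes p^2(1−p)^16, so the posterior is Beta(12+2, 6+16) = Beta(14, 22).
For Beta(a, b) with a, b > 1 the mode is (a−1)/(a+b−2) = 13/34 ≈ 0.382.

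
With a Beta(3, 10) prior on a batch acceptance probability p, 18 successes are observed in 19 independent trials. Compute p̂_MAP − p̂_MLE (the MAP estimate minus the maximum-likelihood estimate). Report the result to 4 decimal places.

MAP − MLE = -0.2807

Posterior is Beta(21, 11); MAP = (21−1)/(32−2) = 20/30 ≈ 0.66667.
MLE ignores the prior: p̂_MLE = k/n = 18/19 ≈ 0.94737.
Difference = 20/30 − 18/19 = -16/57 ≈ -0.2807.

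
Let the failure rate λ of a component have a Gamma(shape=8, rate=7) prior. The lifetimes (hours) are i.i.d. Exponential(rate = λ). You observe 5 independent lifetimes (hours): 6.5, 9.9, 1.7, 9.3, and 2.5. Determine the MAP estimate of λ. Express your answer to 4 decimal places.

λ̂_MAP = 0.3252

The Exponential(rate=λ) likelihood is ∝ λ^n e^(−λΣtᵢ). Here n = 5 and Σtᵢ = 6.5 + 9.9 + 1.7 + 9.3 + 2.5 = 29.9.
Posterior ∝ λ^7e^(−7λ) · λ^5e^(−29.9λ) = λ^12e^(−36.9λ), i.e. Gamma(13, 36.9).
Mode = (a−1)/b = 12/36.9 ≈ 0.3252.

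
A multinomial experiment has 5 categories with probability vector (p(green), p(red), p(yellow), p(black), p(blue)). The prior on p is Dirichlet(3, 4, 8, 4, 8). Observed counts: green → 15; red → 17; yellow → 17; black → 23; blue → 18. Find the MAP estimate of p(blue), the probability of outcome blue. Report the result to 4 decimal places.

The posterior is Dirichlet(αᵢ + nᵢ) = Dirichlet(18, 21, 25, 27, 26).
For a Dirichlet(a₁,…,a_K) with all aᵢ > 1, the mode has j-th component (aⱼ − 1)/(Σaᵢ − K).
Here Σaᵢ = 117 and K = 5, so p(blue) = (26 − 1)/(117 − 5) = 25/112 ≈ 0.2232.

MAP estimate of p(blue) = 0.2232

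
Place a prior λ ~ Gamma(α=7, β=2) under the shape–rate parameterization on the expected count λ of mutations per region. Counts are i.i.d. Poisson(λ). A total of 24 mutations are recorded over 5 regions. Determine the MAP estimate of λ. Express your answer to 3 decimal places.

Σxᵢ = 24, n = 5.
Posterior ∝ λ^6e^(−2λ) · λ^24e^(−5λ) = λ^30e^(−7λ), i.e. Gamma(shape=31, rate=7).
The mode of a Gamma(a, b) with a ≥ 1 (shape–rate) is (a−1)/b = 30/7 ≈ 4.286.

λ̂_MAP = 4.286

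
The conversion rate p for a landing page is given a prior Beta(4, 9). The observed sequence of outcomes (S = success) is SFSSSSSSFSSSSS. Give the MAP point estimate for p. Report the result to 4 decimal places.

Prior: Beta(4, 9).
Data: 12 successes in 14 trials (from the sequence). The binomial likelihood contributes p^12(1−p)^2, so the posterior is Beta(4+12, 9+2) = Beta(16, 11).
For Beta(a, b) with a, b > 1 the mode is (a−1)/(a+b−2) = 15/25 ≈ 0.6000.

p̂_MAP = 0.6000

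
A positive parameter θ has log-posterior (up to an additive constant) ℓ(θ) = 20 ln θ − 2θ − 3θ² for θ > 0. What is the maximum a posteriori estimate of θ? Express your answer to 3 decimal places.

ℓ'(θ) = 20/θ − 2 − 6θ. Setting this to zero and multiplying by θ: 6θ² + 2θ − 20 = 0.
θ = (−2 + √(2² + 4·6·20)) / (2·6) = (−2 + √484) / 12 = (−2 + 22)/12 = 5/3.
ℓ''(θ) = −20/θ² − 6 < 0, confirming a maximum.

θ̂_MAP = 1.667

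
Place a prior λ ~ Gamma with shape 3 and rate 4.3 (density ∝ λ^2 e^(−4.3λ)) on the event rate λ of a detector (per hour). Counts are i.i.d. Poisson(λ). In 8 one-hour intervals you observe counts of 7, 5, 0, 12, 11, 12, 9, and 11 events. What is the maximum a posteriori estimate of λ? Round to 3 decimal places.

Σxᵢ = 7+5+0+12+11+12+9+11 = 67, with n = 8.
Posterior ∝ λ^2e^(−4.3λ) · λ^67e^(−8λ) = λ^69e^(−12.3λ), i.e. Gamma(shape=70, rate=12.3).
The mode of a Gamma(a, b) with a ≥ 1 (shape–rate) is (a−1)/b = 69/12.3 ≈ 5.610.

λ̂_MAP = 5.610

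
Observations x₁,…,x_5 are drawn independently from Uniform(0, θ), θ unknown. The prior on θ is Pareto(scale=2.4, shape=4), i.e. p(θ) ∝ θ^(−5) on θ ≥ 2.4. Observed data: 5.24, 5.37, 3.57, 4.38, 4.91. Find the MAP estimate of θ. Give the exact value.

θ̂_MAP = 5.37

The Uniform(0, θ) likelihood is θ^(−n) for θ ≥ max(xᵢ), zero otherwise. Here max(xᵢ) = 5.37.
Posterior ∝ θ^(−5) · θ^(−5) = θ^(−10) on θ ≥ max(2.4, 5.37) = 5.37.
This density is strictly decreasing in θ, so the posterior mode lies at the lower boundary of the support.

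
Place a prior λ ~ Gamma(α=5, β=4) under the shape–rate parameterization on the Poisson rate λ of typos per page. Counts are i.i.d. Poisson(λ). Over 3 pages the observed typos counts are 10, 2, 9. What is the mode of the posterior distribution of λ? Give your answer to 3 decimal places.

Σxᵢ = 10+2+9 = 21, with n = 3.
Posterior ∝ λ^4e^(−4λ) · λ^21e^(−3λ) = λ^25e^(−7λ), i.e. Gamma(shape=26, rate=7).
The mode of a Gamma(a, b) with a ≥ 1 (shape–rate) is (a−1)/b = 25/7 ≈ 3.571.

λ̂_MAP = 3.571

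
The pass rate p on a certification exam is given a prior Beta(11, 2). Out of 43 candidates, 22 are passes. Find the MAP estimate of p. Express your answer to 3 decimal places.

p̂_MAP = 0.593

Prior: Beta(11, 2).
Data: 22 successes in 43 trials. The binomial likelihood contributes p^22(1−p)^21, so the posterior is Beta(11+22, 2+21) = Beta(33, 23).
For Beta(a, b) with a, b > 1 the mode is (a−1)/(a+b−2) = 32/54 ≈ 0.593.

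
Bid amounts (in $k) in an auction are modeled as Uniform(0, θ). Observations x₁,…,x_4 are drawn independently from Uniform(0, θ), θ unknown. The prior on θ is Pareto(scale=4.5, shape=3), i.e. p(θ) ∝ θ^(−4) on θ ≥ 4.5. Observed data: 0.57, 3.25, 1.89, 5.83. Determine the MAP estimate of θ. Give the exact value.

θ̂_MAP = 5.83

The Uniform(0, θ) likelihood is θ^(−n) for θ ≥ max(xᵢ), zero otherwise. Here max(xᵢ) = 5.83.
Posterior ∝ θ^(−4) · θ^(−4) = θ^(−8) on θ ≥ max(4.5, 5.83) = 5.83.
This density is strictly decreasing in θ, so the posterior mode lies at the lower boundary of the support.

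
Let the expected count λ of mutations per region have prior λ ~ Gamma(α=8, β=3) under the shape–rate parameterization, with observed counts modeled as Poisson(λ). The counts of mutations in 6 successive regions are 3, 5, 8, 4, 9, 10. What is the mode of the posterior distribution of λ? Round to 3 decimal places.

λ̂_MAP = 5.111

Σxᵢ = 3+5+8+4+9+10 = 39, with n = 6.
Posterior ∝ λ^7e^(−3λ) · λ^39e^(−6λ) = λ^46e^(−9λ), i.e. Gamma(shape=47, rate=9).
The mode of a Gamma(a, b) with a ≥ 1 (shape–rate) is (a−1)/b = 46/9 ≈ 5.111.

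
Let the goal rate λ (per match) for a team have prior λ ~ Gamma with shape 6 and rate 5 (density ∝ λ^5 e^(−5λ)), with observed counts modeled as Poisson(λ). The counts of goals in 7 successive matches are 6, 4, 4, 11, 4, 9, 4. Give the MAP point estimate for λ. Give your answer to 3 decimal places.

λ̂_MAP = 3.917

Σxᵢ = 6+4+4+11+4+9+4 = 42, with n = 7.
Posterior ∝ λ^5e^(−5λ) · λ^42e^(−7λ) = λ^47e^(−12λ), i.e. Gamma(shape=48, rate=12).
The mode of a Gamma(a, b) with a ≥ 1 (shape–rate) is (a−1)/b = 47/12 ≈ 3.917.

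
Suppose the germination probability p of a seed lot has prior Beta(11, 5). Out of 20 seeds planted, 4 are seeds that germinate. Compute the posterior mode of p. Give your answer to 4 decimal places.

Prior: Beta(11, 5).
Data: 4 successes in 20 trials. The binomial likelihood contributes p^4(1−p)^16, so the posterior is Beta(11+4, 5+16) = Beta(15, 21).
For Beta(a, b) with a, b > 1 the mode is (a−1)/(a+b−2) = 14/34 ≈ 0.4118.

p̂_MAP = 0.4118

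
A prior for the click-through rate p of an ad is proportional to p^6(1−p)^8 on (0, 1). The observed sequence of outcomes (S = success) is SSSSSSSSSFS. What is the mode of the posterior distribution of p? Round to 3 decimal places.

The prior density ∝ p^6(1−p)^8 is the kernel of Beta(7, 9).
Data: 10 successes in 11 trials (from the sequence). The binomial likelihood contributes p^10(1−p)^1, so the posterior is Beta(7+10, 9+1) = Beta(17, 10).
For Beta(a, b) with a, b > 1 the mode is (a−1)/(a+b−2) = 16/25 ≈ 0.640.

p̂_MAP = 0.640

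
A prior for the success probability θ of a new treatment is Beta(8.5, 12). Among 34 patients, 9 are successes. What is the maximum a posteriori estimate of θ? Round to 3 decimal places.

θ̂_MAP = 0.314

Prior: Beta(8.5, 12).
Data: 9 successes in 34 trials. The binomial likelihood contributes θ^9(1−θ)^25, so the posterior is Beta(8.5+9, 12+25) = Beta(17.5, 37).
For Beta(a, b) with a, b > 1 the mode is (a−1)/(a+b−2) = 16.5/52.5 ≈ 0.314.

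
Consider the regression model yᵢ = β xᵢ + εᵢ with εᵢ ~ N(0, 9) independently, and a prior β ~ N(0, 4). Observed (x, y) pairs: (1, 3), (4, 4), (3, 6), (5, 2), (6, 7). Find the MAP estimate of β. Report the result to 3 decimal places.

log p(β | y) = −Σ(yᵢ − βxᵢ)²/(2·9) − β²/(2·4) + const.
Setting the derivative to zero: Σxᵢ(yᵢ − βxᵢ)/9 − β/4 = 0, so β = Σxᵢyᵢ / (Σxᵢ² + σ²/τ²).
Σxᵢyᵢ = 1·3 + 4·4 + 3·6 + 5·2 + 6·7 = 89; Σxᵢ² = 87; σ²/τ² = 2.25.
β̂_MAP = 89 / (87 + 2.25) = 89/89.25 ≈ 0.997.

β̂_MAP = 0.997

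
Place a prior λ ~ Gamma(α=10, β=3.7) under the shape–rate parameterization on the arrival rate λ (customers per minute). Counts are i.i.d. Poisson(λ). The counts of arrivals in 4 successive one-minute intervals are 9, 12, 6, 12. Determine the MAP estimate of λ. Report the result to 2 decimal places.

Σxᵢ = 9+12+6+12 = 39, with n = 4.
Posterior ∝ λ^9e^(−3.7λ) · λ^39e^(−4λ) = λ^48e^(−7.7λ), i.e. Gamma(shape=49, rate=7.7).
The mode of a Gamma(a, b) with a ≥ 1 (shape–rate) is (a−1)/b = 48/7.7 ≈ 6.23.

λ̂_MAP = 6.23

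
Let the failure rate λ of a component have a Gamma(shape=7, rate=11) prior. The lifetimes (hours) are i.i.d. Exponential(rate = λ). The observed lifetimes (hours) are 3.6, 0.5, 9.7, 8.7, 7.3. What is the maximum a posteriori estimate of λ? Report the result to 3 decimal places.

λ̂_MAP = 0.270

The Exponential(rate=λ) likelihood is ∝ λ^n e^(−λΣtᵢ). Here n = 5 and Σtᵢ = 3.6 + 0.5 + 9.7 + 8.7 + 7.3 = 29.8.
Posterior ∝ λ^6e^(−11λ) · λ^5e^(−29.8λ) = λ^11e^(−40.8λ), i.e. Gamma(12, 40.8).
Mode = (a−1)/b = 11/40.8 ≈ 0.270.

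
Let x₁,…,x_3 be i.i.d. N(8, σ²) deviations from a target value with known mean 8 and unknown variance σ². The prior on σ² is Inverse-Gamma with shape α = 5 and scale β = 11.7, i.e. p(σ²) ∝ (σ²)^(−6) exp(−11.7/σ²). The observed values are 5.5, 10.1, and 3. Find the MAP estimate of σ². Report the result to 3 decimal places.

Sum of squared deviations about the known mean: SS = (5.5−8)² + (10.1−8)² + (3−8)² = 35.66.
The Normal likelihood contributes (σ²)^(−n/2) exp(−SS/(2σ²)), so the posterior is Inverse-Gamma(α + n/2, β + SS/2) = Inverse-Gamma(6.5, 29.53).
The mode of Inverse-Gamma(a, b) is b/(a+1) = 29.53/7.5 ≈ 3.937.

σ̂²_MAP = 3.937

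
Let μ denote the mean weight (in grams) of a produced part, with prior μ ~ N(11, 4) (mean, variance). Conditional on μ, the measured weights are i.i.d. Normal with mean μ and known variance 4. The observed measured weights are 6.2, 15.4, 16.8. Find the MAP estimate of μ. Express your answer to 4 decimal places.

μ̂_MAP = 12.3500

n = 3; x̄ = (6.2 + 15.4 + 16.8)/3 = 38.4/3 = 12.8.
For a Normal prior and Normal likelihood with known variance, the posterior is Normal; its mode equals its mean, the precision-weighted average.
Prior precision 1/σ₀² = 1/4 = 0.25; data precision n/σ² = 3/4 = 0.75.
μ̂ = (0.25·11 + 0.75·12.8) / (0.25 + 0.75) = 12.35/1 = 12.3500.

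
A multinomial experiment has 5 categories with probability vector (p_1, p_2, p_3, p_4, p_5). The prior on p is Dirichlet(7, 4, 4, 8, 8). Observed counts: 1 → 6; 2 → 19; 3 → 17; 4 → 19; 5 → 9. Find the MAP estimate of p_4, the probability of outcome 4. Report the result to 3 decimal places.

The posterior is Dirichlet(αᵢ + nᵢ) = Dirichlet(13, 23, 21, 27, 17).
For a Dirichlet(a₁,…,a_K) with all aᵢ > 1, the mode has j-th component (aⱼ − 1)/(Σaᵢ − K).
Here Σaᵢ = 101 and K = 5, so p_4 = (27 − 1)/(101 − 5) = 26/96 ≈ 0.271.

MAP estimate: 0.271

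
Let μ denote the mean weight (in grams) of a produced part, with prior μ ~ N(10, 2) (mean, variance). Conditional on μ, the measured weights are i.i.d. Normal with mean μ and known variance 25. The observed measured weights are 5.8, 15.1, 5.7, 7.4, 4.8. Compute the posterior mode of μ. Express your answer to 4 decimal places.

μ̂_MAP = 9.3600

n = 5; x̄ = (5.8 + 15.1 + 5.7 + 7.4 + 4.8)/5 = 38.8/5 = 7.76.
For a Normal prior and Normal likelihood with known variance, the posterior is Normal; its mode equals its mean, the precision-weighted average.
Prior precision 1/σ₀² = 1/2 = 0.5; data precision n/σ² = 5/25 = 0.2.
μ̂ = (0.5·10 + 0.2·7.76) / (0.5 + 0.2) = 6.552/0.7 = 9.3600.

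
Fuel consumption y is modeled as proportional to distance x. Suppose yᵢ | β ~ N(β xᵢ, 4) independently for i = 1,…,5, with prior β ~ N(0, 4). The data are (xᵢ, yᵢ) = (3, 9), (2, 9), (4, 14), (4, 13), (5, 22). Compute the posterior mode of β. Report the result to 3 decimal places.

β̂_MAP = 3.704

log p(β | y) = −Σ(yᵢ − βxᵢ)²/(2·4) − β²/(2·4) + const.
Setting the derivative to zero: Σxᵢ(yᵢ − βxᵢ)/4 − β/4 = 0, so β = Σxᵢyᵢ / (Σxᵢ² + σ²/τ²).
Σxᵢyᵢ = 3·9 + 2·9 + 4·14 + 4·13 + 5·22 = 263; Σxᵢ² = 70; σ²/τ² = 1.
β̂_MAP = 263 / (70 + 1) = 263/71 ≈ 3.704.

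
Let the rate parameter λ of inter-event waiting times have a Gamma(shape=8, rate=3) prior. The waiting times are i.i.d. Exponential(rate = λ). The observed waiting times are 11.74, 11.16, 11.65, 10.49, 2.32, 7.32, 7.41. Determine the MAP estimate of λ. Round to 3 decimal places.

λ̂_MAP = 0.215

The Exponential(rate=λ) likelihood is ∝ λ^n e^(−λΣtᵢ). Here n = 7 and Σtᵢ = 11.74 + 11.16 + 11.65 + 10.49 + 2.32 + 7.32 + 7.41 = 62.09.
Posterior ∝ λ^7e^(−3λ) · λ^7e^(−62.09λ) = λ^14e^(−65.09λ), i.e. Gamma(15, 65.09).
Mode = (a−1)/b = 14/65.09 ≈ 0.215.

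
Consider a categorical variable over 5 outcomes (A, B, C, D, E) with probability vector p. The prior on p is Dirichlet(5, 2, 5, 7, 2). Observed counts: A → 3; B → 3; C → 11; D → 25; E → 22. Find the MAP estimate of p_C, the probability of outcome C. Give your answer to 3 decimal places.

MAP estimate of p_C = 0.188

The posterior is Dirichlet(αᵢ + nᵢ) = Dirichlet(8, 5, 16, 32, 24).
For a Dirichlet(a₁,…,a_K) with all aᵢ > 1, the mode has j-th component (aⱼ − 1)/(Σaᵢ − K).
Here Σaᵢ = 85 and K = 5, so p_C = (16 − 1)/(85 − 5) = 15/80 ≈ 0.188.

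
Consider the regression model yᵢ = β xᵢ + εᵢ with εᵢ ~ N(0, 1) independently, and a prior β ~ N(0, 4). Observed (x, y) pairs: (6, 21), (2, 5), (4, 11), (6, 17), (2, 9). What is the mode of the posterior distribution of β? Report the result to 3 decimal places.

β̂_MAP = 3.117

log p(β | y) = −Σ(yᵢ − βxᵢ)²/(2·1) − β²/(2·4) + const.
Setting the derivative to zero: Σxᵢ(yᵢ − βxᵢ)/1 − β/4 = 0, so β = Σxᵢyᵢ / (Σxᵢ² + σ²/τ²).
Σxᵢyᵢ = 6·21 + 2·5 + 4·11 + 6·17 + 2·9 = 300; Σxᵢ² = 96; σ²/τ² = 0.25.
β̂_MAP = 300 / (96 + 0.25) = 300/96.25 ≈ 3.117.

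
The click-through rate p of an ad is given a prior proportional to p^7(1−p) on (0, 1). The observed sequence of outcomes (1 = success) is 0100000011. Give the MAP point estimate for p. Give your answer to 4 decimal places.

p̂_MAP = 0.5556

The prior density ∝ p^7(1−p)^1 is the kernel of Beta(8, 2).
Data: 3 successes in 10 trials (from the sequence). The binomial likelihood contributes p^3(1−p)^7, so the posterior is Beta(8+3, 2+7) = Beta(11, 9).
For Beta(a, b) with a, b > 1 the mode is (a−1)/(a+b−2) = 10/18 ≈ 0.5556.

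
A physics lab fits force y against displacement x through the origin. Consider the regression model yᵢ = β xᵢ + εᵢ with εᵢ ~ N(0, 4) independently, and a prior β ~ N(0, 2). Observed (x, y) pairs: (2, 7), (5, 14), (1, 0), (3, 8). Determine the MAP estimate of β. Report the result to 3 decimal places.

log p(β | y) = −Σ(yᵢ − βxᵢ)²/(2·4) − β²/(2·2) + const.
Setting the derivative to zero: Σxᵢ(yᵢ − βxᵢ)/4 − β/2 = 0, so β = Σxᵢyᵢ / (Σxᵢ² + σ²/τ²).
Σxᵢyᵢ = 2·7 + 5·14 + 1·0 + 3·8 = 108; Σxᵢ² = 39; σ²/τ² = 2.
β̂_MAP = 108 / (39 + 2) = 108/41 ≈ 2.634.

β̂_MAP = 2.634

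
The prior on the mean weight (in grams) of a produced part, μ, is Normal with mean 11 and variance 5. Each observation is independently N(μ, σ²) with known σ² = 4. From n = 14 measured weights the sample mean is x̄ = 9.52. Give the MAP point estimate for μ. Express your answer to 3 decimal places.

n = 14, x̄ = 9.52.
For a Normal prior and Normal likelihood with known variance, the posterior is Normal; its mode equals its mean, the precision-weighted average.
Prior precision 1/σ₀² = 1/5 = 0.2; data precision n/σ² = 14/4 = 3.5.
μ̂ = (0.2·11 + 3.5·9.52) / (0.2 + 3.5) = 35.52/3.7 = 9.600.

μ̂_MAP = 9.600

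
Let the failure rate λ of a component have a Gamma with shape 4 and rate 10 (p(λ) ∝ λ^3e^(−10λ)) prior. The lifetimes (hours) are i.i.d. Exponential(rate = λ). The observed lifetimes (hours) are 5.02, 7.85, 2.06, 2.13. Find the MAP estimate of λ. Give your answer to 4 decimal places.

The Exponential(rate=λ) likelihood is ∝ λ^n e^(−λΣtᵢ). Here n = 4 and Σtᵢ = 5.02 + 7.85 + 2.06 + 2.13 = 17.06.
Posterior ∝ λ^3e^(−10λ) · λ^4e^(−17.06λ) = λ^7e^(−27.06λ), i.e. Gamma(8, 27.06).
Mode = (a−1)/b = 7/27.06 ≈ 0.2587.

λ̂_MAP = 0.2587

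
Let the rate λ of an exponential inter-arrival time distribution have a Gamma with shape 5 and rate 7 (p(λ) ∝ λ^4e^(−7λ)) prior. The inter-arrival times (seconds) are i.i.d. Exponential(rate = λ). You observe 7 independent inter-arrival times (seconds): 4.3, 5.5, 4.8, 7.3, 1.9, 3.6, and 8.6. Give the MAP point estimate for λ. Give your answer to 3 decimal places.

The Exponential(rate=λ) likelihood is ∝ λ^n e^(−λΣtᵢ). Here n = 7 and Σtᵢ = 4.3 + 5.5 + 4.8 + 7.3 + 1.9 + 3.6 + 8.6 = 36.
Posterior ∝ λ^4e^(−7λ) · λ^7e^(−36λ) = λ^11e^(−43λ), i.e. Gamma(12, 43).
Mode = (a−1)/b = 11/43 ≈ 0.256.

λ̂_MAP = 0.256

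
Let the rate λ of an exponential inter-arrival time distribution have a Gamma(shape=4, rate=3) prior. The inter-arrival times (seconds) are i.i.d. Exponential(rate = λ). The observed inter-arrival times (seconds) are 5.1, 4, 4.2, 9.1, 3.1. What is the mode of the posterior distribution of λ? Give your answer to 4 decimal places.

The Exponential(rate=λ) likelihood is ∝ λ^n e^(−λΣtᵢ). Here n = 5 and Σtᵢ = 5.1 + 4 + 4.2 + 9.1 + 3.1 = 25.5.
Posterior ∝ λ^3e^(−3λ) · λ^5e^(−25.5λ) = λ^8e^(−28.5λ), i.e. Gamma(9, 28.5).
Mode = (a−1)/b = 8/28.5 ≈ 0.2807.

λ̂_MAP = 0.2807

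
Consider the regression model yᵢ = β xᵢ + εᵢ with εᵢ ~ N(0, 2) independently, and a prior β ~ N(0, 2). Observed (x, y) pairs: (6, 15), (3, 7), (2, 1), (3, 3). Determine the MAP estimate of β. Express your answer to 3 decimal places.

log p(β | y) = −Σ(yᵢ − βxᵢ)²/(2·2) − β²/(2·2) + const.
Setting the derivative to zero: Σxᵢ(yᵢ − βxᵢ)/2 − β/2 = 0, so β = Σxᵢyᵢ / (Σxᵢ² + σ²/τ²).
Σxᵢyᵢ = 6·15 + 3·7 + 2·1 + 3·3 = 122; Σxᵢ² = 58; σ²/τ² = 1.
β̂_MAP = 122 / (58 + 1) = 122/59 ≈ 2.068.

β̂_MAP = 2.068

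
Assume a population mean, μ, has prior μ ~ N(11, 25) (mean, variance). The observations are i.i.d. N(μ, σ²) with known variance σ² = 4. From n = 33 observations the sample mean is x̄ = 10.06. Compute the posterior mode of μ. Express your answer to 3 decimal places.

n = 33, x̄ = 10.06.
For a Normal prior and Normal likelihood with known variance, the posterior is Normal; its mode equals its mean, the precision-weighted average.
Prior precision 1/σ₀² = 1/25 = 0.04; data precision n/σ² = 33/4 = 8.25.
μ̂ = (0.04·11 + 8.25·10.06) / (0.04 + 8.25) = 83.435/8.29 = 16687/1658 ≈ 10.065.

μ̂_MAP = 10.065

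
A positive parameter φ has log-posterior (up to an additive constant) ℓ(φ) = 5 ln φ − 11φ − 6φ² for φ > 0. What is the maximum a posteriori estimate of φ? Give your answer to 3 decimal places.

φ̂_MAP = 0.333

ℓ'(φ) = 5/φ − 11 − 12φ. Setting this to zero and multiplying by φ: 12φ² + 11φ − 5 = 0.
φ = (−11 + √(11² + 4·12·5)) / (2·12) = (−11 + √361) / 24 = (−11 + 19)/24 = 1/3.
ℓ''(φ) = −5/φ² − 12 < 0, confirming a maximum.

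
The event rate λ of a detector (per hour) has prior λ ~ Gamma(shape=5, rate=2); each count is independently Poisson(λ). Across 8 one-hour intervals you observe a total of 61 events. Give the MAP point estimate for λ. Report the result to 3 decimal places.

λ̂_MAP = 6.500

Σxᵢ = 61, n = 8.
Posterior ∝ λ^4e^(−2λ) · λ^61e^(−8λ) = λ^65e^(−10λ), i.e. Gamma(shape=66, rate=10).
The mode of a Gamma(a, b) with a ≥ 1 (shape–rate) is (a−1)/b = 65/10 ≈ 6.500.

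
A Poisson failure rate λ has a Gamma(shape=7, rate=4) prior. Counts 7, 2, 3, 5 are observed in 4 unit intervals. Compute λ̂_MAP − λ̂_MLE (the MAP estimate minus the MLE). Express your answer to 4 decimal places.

MAP − MLE = -1.3750

Σxᵢ = 17. Posterior is Gamma(24, 8); MAP = (24−1)/8 = 23/8 ≈ 2.87500.
MLE = x̄ = 17/4 ≈ 4.25000.
Difference = 23/8 − 17/4 = -11/8 ≈ -1.3750.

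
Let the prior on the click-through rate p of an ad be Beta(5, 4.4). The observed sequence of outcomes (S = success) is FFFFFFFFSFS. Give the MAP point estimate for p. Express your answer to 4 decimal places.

Prior: Beta(5, 4.4).
Data: 2 successes in 11 trials (from the sequence). The binomial likelihood contributes p^2(1−p)^9, so the posterior is Beta(5+2, 4.4+9) = Beta(7, 13.4).
For Beta(a, b) with a, b > 1 the mode is (a−1)/(a+b−2) = 6/18.4 ≈ 0.3261.

p̂_MAP = 0.3261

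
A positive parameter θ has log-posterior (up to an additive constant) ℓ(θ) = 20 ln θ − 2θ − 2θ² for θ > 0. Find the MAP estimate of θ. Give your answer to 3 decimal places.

ℓ'(θ) = 20/θ − 2 − 4θ. Setting this to zero and multiplying by θ: 4θ² + 2θ − 20 = 0.
θ = (−2 + √(2² + 4·4·20)) / (2·4) = (−2 + √324) / 8 = (−2 + 18)/8 = 2.
ℓ''(θ) = −20/θ² − 4 < 0, confirming a maximum.

θ̂_MAP = 2.000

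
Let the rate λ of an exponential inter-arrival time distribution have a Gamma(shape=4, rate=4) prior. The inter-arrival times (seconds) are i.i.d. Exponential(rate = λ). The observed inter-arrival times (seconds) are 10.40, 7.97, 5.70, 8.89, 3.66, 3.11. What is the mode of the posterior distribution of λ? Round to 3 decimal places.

The Exponential(rate=λ) likelihood is ∝ λ^n e^(−λΣtᵢ). Here n = 6 and Σtᵢ = 10.40 + 7.97 + 5.70 + 8.89 + 3.66 + 3.11 = 39.73.
Posterior ∝ λ^3e^(−4λ) · λ^6e^(−39.73λ) = λ^9e^(−43.73λ), i.e. Gamma(10, 43.73).
Mode = (a−1)/b = 9/43.73 ≈ 0.206.

λ̂_MAP = 0.206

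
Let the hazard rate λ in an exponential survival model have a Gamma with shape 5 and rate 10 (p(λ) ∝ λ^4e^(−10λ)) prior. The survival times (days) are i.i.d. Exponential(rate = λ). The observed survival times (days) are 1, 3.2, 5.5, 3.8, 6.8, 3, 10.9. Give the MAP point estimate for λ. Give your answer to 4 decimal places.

λ̂_MAP = 0.2489

The Exponential(rate=λ) likelihood is ∝ λ^n e^(−λΣtᵢ). Here n = 7 and Σtᵢ = 1 + 3.2 + 5.5 + 3.8 + 6.8 + 3 + 10.9 = 34.2.
Posterior ∝ λ^4e^(−10λ) · λ^7e^(−34.2λ) = λ^11e^(−44.2λ), i.e. Gamma(12, 44.2).
Mode = (a−1)/b = 11/44.2 ≈ 0.2489.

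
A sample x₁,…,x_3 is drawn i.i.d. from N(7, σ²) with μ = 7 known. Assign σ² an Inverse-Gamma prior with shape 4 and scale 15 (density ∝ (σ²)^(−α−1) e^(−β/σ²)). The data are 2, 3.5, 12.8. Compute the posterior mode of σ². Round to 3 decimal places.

Sum of squared deviations about the known mean: SS = (2−7)² + (3.5−7)² + (12.8−7)² = 70.89.
The Normal likelihood contributes (σ²)^(−n/2) exp(−SS/(2σ²)), so the posterior is Inverse-Gamma(α + n/2, β + SS/2) = Inverse-Gamma(5.5, 50.445).
The mode of Inverse-Gamma(a, b) is b/(a+1) = 50.445/6.5 ≈ 7.761.

σ̂²_MAP = 7.761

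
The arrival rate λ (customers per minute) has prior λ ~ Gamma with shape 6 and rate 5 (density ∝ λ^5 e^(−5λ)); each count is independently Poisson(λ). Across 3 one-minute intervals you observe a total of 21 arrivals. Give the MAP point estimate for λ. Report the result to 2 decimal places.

λ̂_MAP = 3.25

Σxᵢ = 21, n = 3.
Posterior ∝ λ^5e^(−5λ) · λ^21e^(−3λ) = λ^26e^(−8λ), i.e. Gamma(shape=27, rate=8).
The mode of a Gamma(a, b) with a ≥ 1 (shape–rate) is (a−1)/b = 26/8 ≈ 3.25.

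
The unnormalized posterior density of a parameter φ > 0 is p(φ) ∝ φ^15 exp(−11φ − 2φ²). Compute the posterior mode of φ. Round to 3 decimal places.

φ̂_MAP = 1.000

ℓ'(φ) = 15/φ − 11 − 4φ. Setting this to zero and multiplying by φ: 4φ² + 11φ − 15 = 0.
φ = (−11 + √(11² + 4·4·15)) / (2·4) = (−11 + √361) / 8 = (−11 + 19)/8 = 1.
ℓ''(φ) = −15/φ² − 4 < 0, confirming a maximum.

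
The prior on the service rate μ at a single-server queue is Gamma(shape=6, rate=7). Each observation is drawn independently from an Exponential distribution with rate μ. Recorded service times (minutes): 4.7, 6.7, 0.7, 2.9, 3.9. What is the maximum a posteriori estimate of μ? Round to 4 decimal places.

The Exponential(rate=μ) likelihood is ∝ μ^n e^(−μΣtᵢ). Here n = 5 and Σtᵢ = 4.7 + 6.7 + 0.7 + 2.9 + 3.9 = 18.9.
Posterior ∝ μ^5e^(−7μ) · μ^5e^(−18.9μ) = μ^10e^(−25.9μ), i.e. Gamma(11, 25.9).
Mode = (a−1)/b = 10/25.9 ≈ 0.3861.

μ̂_MAP = 0.3861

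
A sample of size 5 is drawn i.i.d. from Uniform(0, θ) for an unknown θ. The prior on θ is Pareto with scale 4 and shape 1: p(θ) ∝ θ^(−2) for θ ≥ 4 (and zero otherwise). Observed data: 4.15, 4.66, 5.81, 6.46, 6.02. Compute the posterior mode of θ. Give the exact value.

The Uniform(0, θ) likelihood is θ^(−n) for θ ≥ max(xᵢ), zero otherwise. Here max(xᵢ) = 6.46.
Posterior ∝ θ^(−2) · θ^(−5) = θ^(−7) on θ ≥ max(4, 6.46) = 6.46.
This density is strictly decreasing in θ, so the posterior mode lies at the lower boundary of the support.

θ̂_MAP = 6.46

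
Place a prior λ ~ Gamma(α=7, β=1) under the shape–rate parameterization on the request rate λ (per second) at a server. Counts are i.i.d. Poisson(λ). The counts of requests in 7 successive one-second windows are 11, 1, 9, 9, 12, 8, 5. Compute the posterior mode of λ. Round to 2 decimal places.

Σxᵢ = 11+1+9+9+12+8+5 = 55, with n = 7.
Posterior ∝ λ^6e^(−1λ) · λ^55e^(−7λ) = λ^61e^(−8λ), i.e. Gamma(shape=62, rate=8).
The mode of a Gamma(a, b) with a ≥ 1 (shape–rate) is (a−1)/b = 61/8 ≈ 7.63.

λ̂_MAP = 7.63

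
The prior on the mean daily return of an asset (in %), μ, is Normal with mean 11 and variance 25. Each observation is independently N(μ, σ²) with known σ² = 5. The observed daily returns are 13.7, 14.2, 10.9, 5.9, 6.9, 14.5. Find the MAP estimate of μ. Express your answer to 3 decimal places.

μ̂_MAP = 11.016

n = 6; x̄ = (13.7 + 14.2 + 10.9 + 5.9 + 6.9 + 14.5)/6 = 66.1/6 = 661/60 ≈ 11.0167.
For a Normal prior and Normal likelihood with known variance, the posterior is Normal; its mode equals its mean, the precision-weighted average.
Prior precision 1/σ₀² = 1/25 = 0.04; data precision n/σ² = 6/5 = 1.2.
μ̂ = (0.04·11 + 1.2·(661/60)) / (0.04 + 1.2) = 13.66/1.24 = 683/62 ≈ 11.016.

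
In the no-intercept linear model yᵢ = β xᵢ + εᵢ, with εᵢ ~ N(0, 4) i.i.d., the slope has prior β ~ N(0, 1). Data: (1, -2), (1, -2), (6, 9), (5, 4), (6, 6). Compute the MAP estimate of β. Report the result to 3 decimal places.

β̂_MAP = 1.029

log p(β | y) = −Σ(yᵢ − βxᵢ)²/(2·4) − β²/(2·1) + const.
Setting the derivative to zero: Σxᵢ(yᵢ − βxᵢ)/4 − β/1 = 0, so β = Σxᵢyᵢ / (Σxᵢ² + σ²/τ²).
Σxᵢyᵢ = 1·(-2) + 1·(-2) + 6·9 + 5·4 + 6·6 = 106; Σxᵢ² = 99; σ²/τ² = 4.
β̂_MAP = 106 / (99 + 4) = 106/103 ≈ 1.029.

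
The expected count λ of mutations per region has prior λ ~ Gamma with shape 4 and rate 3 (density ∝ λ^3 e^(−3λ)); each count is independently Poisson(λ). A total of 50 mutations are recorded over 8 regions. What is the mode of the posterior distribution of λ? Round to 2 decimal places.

λ̂_MAP = 4.82

Σxᵢ = 50, n = 8.
Posterior ∝ λ^3e^(−3λ) · λ^50e^(−8λ) = λ^53e^(−11λ), i.e. Gamma(shape=54, rate=11).
The mode of a Gamma(a, b) with a ≥ 1 (shape–rate) is (a−1)/b = 53/11 ≈ 4.82.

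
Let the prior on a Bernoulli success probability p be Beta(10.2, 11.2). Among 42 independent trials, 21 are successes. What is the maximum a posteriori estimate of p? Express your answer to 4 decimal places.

p̂_MAP = 0.4919

Prior: Beta(10.2, 11.2).
Data: 21 successes in 42 trials. The binomial likelihood contributes p^21(1−p)^21, so the posterior is Beta(10.2+21, 11.2+21) = Beta(31.2, 32.2).
For Beta(a, b) with a, b > 1 the mode is (a−1)/(a+b−2) = 30.2/61.4 ≈ 0.4919.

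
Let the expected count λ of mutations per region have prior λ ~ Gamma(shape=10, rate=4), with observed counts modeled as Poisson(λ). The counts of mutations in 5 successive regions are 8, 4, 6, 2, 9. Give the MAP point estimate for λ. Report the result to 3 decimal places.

Σxᵢ = 8+4+6+2+9 = 29, with n = 5.
Posterior ∝ λ^9e^(−4λ) · λ^29e^(−5λ) = λ^38e^(−9λ), i.e. Gamma(shape=39, rate=9).
The mode of a Gamma(a, b) with a ≥ 1 (shape–rate) is (a−1)/b = 38/9 ≈ 4.222.

λ̂_MAP = 4.222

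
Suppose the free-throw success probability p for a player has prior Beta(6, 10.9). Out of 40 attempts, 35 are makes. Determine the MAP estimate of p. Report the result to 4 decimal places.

Prior: Beta(6, 10.9).
Data: 35 successes in 40 trials. The binomial likelihood contributes p^35(1−p)^5, so the posterior is Beta(6+35, 10.9+5) = Beta(41, 15.9).
For Beta(a, b) with a, b > 1 the mode is (a−1)/(a+b−2) = 40/54.9 ≈ 0.7286.

p̂_MAP = 0.7286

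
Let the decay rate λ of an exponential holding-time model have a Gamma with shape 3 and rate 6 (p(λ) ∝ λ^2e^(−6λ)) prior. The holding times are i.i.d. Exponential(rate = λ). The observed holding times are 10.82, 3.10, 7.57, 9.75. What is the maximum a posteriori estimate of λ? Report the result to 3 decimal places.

λ̂_MAP = 0.161

The Exponential(rate=λ) likelihood is ∝ λ^n e^(−λΣtᵢ). Here n = 4 and Σtᵢ = 10.82 + 3.10 + 7.57 + 9.75 = 31.24.
Posterior ∝ λ^2e^(−6λ) · λ^4e^(−31.24λ) = λ^6e^(−37.24λ), i.e. Gamma(7, 37.24).
Mode = (a−1)/b = 6/37.24 ≈ 0.161.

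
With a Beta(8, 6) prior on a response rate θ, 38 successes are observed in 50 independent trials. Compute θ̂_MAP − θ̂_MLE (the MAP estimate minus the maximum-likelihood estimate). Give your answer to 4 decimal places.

Posterior is Beta(46, 18); MAP = (46−1)/(64−2) = 45/62 ≈ 0.72581.
MLE ignores the prior: θ̂_MLE = k/n = 38/50 ≈ 0.76000.
Difference = 45/62 − 38/50 = -53/1550 ≈ -0.0342.

MAP − MLE = -0.0342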